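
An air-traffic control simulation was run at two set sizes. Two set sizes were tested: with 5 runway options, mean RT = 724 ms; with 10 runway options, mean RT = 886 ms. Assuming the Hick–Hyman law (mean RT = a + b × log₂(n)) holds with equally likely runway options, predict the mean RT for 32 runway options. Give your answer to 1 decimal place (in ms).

1157.8 ms

Solve the two-equation system in a and b:
  b = (886 − 724) / (log₂ 10 − log₂ 5) = 162 / (3.3219 − 2.3219) = 162.000 ms/bit
  a = 724 − 162.000 × 2.3219 = 347.848 ms
Then RT(32) = 347.848 + 162.000 × log₂ 32 = 347.848 + 162.000 × 5 ≈ 1157.848 ms.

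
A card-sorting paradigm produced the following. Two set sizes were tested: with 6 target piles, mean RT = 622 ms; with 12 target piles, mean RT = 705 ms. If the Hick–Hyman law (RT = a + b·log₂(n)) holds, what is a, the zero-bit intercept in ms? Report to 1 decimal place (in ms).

407.4 ms

Slope: b = (705 − 622) / (log₂ 12 − log₂ 6) = 83/1.0000 = 83.000 ms/bit.
a = RT₁ − b·log₂ n₁ = 622 − 83.000 × 2.5850 = 407.448 ms.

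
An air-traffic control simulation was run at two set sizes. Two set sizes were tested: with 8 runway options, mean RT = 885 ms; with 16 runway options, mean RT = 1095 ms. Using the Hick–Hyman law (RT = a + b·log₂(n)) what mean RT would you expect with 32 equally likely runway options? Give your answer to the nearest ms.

With log₂ n on the abscissa the relation is linear; from the two conditions:
  b = (1095 − 885) / (log₂ 16 − log₂ 8) = 210 / (4 − 3) = 210 ms/bit
  a = 885 − 210 × 3 = 255 ms
Then RT(32) = 255 + 210 × log₂ 32 = 255 + 210 × 5 ≈ 1305.000 ms.

1305 ms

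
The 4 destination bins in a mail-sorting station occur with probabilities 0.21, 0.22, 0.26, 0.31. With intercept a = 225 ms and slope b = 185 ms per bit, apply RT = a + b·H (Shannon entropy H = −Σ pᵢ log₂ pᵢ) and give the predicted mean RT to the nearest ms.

592 ms

H = 0.21·log₂(1/0.21) + 0.22·log₂(1/0.22) + 0.26·log₂(1/0.26) + 0.31·log₂(1/0.31) = 1.9825 bits.
RT = 225 + 185 × 1.9825 = 591.76 ms.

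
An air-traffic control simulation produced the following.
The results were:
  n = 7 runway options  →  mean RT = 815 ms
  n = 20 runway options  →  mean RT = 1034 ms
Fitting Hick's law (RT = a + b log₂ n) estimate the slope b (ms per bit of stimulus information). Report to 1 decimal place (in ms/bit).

144.6 ms/bit

b = (RT₂ − RT₁)/(log₂ n₂ − log₂ n₁) = (1034 − 815)/(4.3219 − 2.8074) = 144.595 ms/bit.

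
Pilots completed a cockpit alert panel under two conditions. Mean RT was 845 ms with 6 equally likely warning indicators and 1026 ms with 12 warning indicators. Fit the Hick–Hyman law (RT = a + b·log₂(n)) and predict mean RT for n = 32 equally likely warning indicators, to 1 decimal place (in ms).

Fit slope and intercept:
  b = (1026 − 845) / (log₂ 12 − log₂ 6) = 181 / (3.5850 − 2.5850) = 181.000 ms/bit
  a = 845 − 181.000 × 2.5850 = 377.122 ms
Then RT(32) = 377.122 + 181.000 × log₂ 32 = 377.122 + 181.000 × 5 ≈ 1282.122 ms.

1282.1 ms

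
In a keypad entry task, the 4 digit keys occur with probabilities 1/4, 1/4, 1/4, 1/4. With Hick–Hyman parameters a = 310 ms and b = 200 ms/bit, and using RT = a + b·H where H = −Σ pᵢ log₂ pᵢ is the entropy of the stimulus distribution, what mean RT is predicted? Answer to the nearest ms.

Each term −pᵢ log₂ pᵢ: 0.25·2 + 0.25·2 + 0.25·2 + 0.25·2; summed, H = 2.000 bits.
Mean RT = a + bH = 310 + 200·2.000 = 710.00 ms.

710 ms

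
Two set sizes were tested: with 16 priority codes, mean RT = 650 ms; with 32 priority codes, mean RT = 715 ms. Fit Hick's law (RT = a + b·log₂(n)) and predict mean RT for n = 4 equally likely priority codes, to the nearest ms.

With log₂ n on the abscissa the relation is linear; from the two conditions:
  b = (715 − 650) / (log₂ 32 − log₂ 16) = 65 / (5 − 4) = 65 ms/bit
  a = 650 − 65 × 4 = 390 ms
Then RT(4) = 390 + 65 × log₂ 4 = 390 + 65 × 2 ≈ 520.000 ms.

520 ms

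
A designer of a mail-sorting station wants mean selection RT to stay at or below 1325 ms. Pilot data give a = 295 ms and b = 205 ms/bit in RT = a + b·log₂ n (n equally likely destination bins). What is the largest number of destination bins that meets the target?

32

Information budget: (1325 − 295)/205 = 5.0244 bits, so n ≤ 2^5.0244 = 32.546 → at most 32.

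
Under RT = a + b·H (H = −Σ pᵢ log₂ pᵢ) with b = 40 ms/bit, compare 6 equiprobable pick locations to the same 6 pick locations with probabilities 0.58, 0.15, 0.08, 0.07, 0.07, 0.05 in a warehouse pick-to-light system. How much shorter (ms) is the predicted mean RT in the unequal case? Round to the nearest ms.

The RT saving is b·ΔH. Equiprobable H₀ = log₂(6) = 2.5850 bits; with the given probabilities H = 1.9111 bits.
b·(H₀ − H) = 40 × (2.5850 − 1.9111) = 26.96 ms.

27 ms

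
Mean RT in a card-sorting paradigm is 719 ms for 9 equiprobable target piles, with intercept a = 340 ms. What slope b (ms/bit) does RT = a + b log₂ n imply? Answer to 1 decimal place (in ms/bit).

9 alternatives carry log₂ 9 = 3.1699 bits; the choice cost is 719 − 340 = 379 ms, so b = 379/3.1699 = 119.561 ms/bit.

119.6 ms/bit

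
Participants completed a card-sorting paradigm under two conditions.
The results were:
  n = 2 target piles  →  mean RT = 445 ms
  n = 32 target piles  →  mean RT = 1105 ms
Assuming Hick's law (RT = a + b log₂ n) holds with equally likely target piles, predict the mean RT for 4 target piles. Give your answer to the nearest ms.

610 ms

RT is linear in log₂ n, so two points fix the line:
  b = (1105 − 445) / (log₂ 32 − log₂ 2) = 660 / (5 − 1) = 165 ms/bit
  a = 445 − 165 × 1 = 280 ms
Then RT(4) = 280 + 165 × log₂ 4 = 280 + 165 × 2 ≈ 610.000 ms.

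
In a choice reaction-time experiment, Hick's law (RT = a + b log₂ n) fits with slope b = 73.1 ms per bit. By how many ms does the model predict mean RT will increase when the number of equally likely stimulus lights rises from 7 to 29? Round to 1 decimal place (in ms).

149.9 ms

Only the slope matters, since a is common to both: ΔRT = b·log₂(n₂/n₁).
log₂(29) − log₂(7) = 4.8580 − 2.8074 = 2.0506.
ΔRT = 73.1 × 2.0506 = 149.901 ms.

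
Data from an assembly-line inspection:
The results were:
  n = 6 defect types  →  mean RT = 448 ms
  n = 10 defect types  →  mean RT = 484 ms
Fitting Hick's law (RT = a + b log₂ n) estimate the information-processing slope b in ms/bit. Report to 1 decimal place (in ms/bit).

b = (RT₂ − RT₁)/(log₂ n₂ − log₂ n₁) = (484 − 448)/(3.3219 − 2.5850) = 48.849 ms/bit.

48.8 ms/bit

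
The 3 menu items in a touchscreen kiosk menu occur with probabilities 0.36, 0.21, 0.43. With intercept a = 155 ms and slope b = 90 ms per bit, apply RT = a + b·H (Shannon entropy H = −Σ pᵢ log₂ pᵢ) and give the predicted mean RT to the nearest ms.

292 ms

H = 0.36·log₂(1/0.36) + 0.21·log₂(1/0.21) + 0.43·log₂(1/0.43) = 1.5270 bits.
RT = 155 + 90 × 1.5270 = 292.43 ms.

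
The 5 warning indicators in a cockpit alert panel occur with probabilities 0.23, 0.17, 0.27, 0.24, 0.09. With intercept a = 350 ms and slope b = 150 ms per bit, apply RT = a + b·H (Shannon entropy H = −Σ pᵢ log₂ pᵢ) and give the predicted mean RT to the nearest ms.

686 ms

H = 0.23·log₂(1/0.23) + 0.17·log₂(1/0.17) + 0.27·log₂(1/0.27) + 0.24·log₂(1/0.24) + 0.09·log₂(1/0.09) = 2.2391 bits.
RT = 350 + 150 × 2.2391 = 685.86 ms.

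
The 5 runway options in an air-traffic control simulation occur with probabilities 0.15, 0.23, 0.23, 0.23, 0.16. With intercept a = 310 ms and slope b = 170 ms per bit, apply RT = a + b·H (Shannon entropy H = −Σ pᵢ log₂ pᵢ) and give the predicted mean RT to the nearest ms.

H = 0.15·log₂(1/0.15) + 0.23·log₂(1/0.23) + 0.23·log₂(1/0.23) + 0.23·log₂(1/0.23) + 0.16·log₂(1/0.16) = 2.2966 bits.
RT = 310 + 170 × 2.2966 = 700.42 ms.

700 ms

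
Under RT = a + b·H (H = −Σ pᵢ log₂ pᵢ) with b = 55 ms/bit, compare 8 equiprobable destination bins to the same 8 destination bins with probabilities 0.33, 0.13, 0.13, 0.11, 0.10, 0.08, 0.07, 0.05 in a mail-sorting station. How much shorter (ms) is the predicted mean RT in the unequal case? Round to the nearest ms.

The RT saving is b·ΔH. Equiprobable H₀ = log₂(8) = 3.0000 bits; with the given probabilities H = 2.7518 bits.
b·(H₀ − H) = 55 × (3.0000 − 2.7518) = 13.65 ms.

14 ms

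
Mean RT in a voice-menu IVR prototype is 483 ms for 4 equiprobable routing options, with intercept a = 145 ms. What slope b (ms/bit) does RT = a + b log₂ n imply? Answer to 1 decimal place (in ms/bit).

169.0 ms/bit

log₂(4) = 2 bits.
b = (RT − a)/log₂ n = (483 − 145) / 2 = 169.000 ms/bit.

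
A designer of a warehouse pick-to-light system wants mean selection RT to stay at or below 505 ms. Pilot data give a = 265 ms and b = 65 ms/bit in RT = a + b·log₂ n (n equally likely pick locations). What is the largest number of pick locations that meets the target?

65·log₂ n ≤ 505 − 265 = 240, giving log₂ n ≤ 3.6923 and n ≤ 12.927. The largest whole number is 12.

12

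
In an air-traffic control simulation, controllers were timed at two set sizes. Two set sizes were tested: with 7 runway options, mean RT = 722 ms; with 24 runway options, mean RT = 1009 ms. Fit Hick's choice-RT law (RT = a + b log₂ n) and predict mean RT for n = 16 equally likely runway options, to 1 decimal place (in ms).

914.6 ms

Solve the two-equation system in a and b:
  b = (1009 − 722) / (log₂ 24 − log₂ 7) = 287 / (4.5850 − 2.8074) = 161.453 ms/bit
  a = 722 − 161.453 × 2.8074 = 268.744 ms
Then RT(16) = 268.744 + 161.453 × log₂ 16 = 268.744 + 161.453 × 4 ≈ 914.556 ms.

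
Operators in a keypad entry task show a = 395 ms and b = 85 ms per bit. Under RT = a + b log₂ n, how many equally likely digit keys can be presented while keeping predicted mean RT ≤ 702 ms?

12

85·log₂ n ≤ 702 − 395 = 307, giving log₂ n ≤ 3.6118 and n ≤ 12.225. The largest whole number is 12.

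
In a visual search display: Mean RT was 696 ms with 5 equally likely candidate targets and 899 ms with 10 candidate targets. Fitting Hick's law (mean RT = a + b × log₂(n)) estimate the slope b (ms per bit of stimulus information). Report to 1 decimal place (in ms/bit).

203.0 ms/bit

b = (RT₂ − RT₁)/(log₂ n₂ − log₂ n₁) = (899 − 696)/(3.3219 − 2.3219) = 203.000 ms/bit.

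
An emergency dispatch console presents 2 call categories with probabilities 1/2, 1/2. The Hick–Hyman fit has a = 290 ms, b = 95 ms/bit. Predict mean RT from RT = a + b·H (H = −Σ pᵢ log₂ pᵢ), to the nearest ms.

Each term −pᵢ log₂ pᵢ: 0.5·1 + 0.5·1; summed, H = 1.000 bits.
Mean RT = a + bH = 290 + 95·1.000 = 385.00 ms.

385 ms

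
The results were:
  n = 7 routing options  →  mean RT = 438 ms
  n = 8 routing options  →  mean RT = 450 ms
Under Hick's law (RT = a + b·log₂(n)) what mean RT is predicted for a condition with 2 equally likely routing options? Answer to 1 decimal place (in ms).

RT is linear in log₂ n, so two points fix the line:
  b = (450 − 438) / (log₂ 8 − log₂ 7) = 12 / (3 − 2.8074) = 62.291 ms/bit
  a = 438 − 62.291 × 2.8074 = 263.128 ms
Then RT(2) = 263.128 + 62.291 × log₂ 2 = 263.128 + 62.291 × 1 ≈ 325.419 ms.

325.4 ms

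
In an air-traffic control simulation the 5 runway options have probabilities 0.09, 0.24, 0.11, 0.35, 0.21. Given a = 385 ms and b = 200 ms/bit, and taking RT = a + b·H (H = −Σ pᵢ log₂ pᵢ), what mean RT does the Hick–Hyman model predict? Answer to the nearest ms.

Entropy contributions −pᵢ log₂ pᵢ: 0.3127, 0.4941, 0.3503, 0.5301, 0.4728; sum H = 2.1600 bits.
RT = a + bH = 385 + 200·2.1600 = 817.00 ms.

817 ms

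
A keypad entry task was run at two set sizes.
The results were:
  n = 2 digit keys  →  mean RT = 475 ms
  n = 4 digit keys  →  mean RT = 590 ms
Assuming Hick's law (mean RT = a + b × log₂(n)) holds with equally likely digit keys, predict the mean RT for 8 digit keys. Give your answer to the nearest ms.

705 ms

RT is linear in log₂ n, so two points fix the line:
  b = (590 − 475) / (log₂ 4 − log₂ 2) = 115 / (2 − 1) = 115 ms/bit
  a = 475 − 115 × 1 = 360 ms
Then RT(8) = 360 + 115 × log₂ 8 = 360 + 115 × 3 ≈ 705.000 ms.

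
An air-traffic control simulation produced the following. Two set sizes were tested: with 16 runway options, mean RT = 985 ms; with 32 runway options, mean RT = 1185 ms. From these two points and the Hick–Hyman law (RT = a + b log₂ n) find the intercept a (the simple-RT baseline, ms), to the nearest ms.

The slope on a log₂ axis is (1185 − 985) / (5 − 4) = 200 ms/bit.
Intercept: a = 985 − 200·log₂(16) = 185.000 ms.

185 ms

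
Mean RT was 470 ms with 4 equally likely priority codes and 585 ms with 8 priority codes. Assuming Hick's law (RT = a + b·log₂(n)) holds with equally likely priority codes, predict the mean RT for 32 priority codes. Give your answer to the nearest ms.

815 ms

Fit slope and intercept:
  b = (585 − 470) / (log₂ 8 − log₂ 4) = 115 / (3 − 2) = 115 ms/bit
  a = 470 − 115 × 2 = 240 ms
Then RT(32) = 240 + 115 × log₂ 32 = 240 + 115 × 5 ≈ 815.000 ms.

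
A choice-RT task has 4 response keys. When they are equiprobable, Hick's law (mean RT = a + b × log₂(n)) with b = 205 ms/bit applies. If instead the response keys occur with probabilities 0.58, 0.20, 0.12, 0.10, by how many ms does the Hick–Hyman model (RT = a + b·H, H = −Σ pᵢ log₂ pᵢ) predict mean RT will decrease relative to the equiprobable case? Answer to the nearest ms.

The RT saving is b·ΔH. Equiprobable H₀ = log₂(4) = 2.0000 bits; with the given probabilities H = 1.6195 bits.
b·(H₀ − H) = 205 × (2.0000 − 1.6195) = 78.01 ms.

78 ms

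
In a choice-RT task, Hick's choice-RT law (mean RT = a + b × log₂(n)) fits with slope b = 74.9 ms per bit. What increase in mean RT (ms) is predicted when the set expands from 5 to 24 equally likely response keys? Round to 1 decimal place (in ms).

ΔRT = (a + b log₂ n₂) − (a + b log₂ n₁) = b·(log₂ n₂ − log₂ n₁).
log₂(24) − log₂(5) = 4.5850 − 2.3219 = 2.2630.
ΔRT = 74.9 × 2.2630 = 169.501 ms.

169.5 ms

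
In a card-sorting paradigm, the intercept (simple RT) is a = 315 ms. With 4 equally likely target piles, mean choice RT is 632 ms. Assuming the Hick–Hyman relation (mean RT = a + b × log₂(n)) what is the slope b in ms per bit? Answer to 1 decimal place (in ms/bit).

158.5 ms/bit

b = (632 − 315) / log₂(4) = 317 / 2 = 158.500 ms/bit.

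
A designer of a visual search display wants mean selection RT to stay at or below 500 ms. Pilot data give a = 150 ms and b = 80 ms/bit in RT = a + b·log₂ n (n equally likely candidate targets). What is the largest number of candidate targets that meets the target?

20

Information budget: (500 − 150)/80 = 4.3750 bits, so n ≤ 2^4.3750 = 20.749 → at most 20.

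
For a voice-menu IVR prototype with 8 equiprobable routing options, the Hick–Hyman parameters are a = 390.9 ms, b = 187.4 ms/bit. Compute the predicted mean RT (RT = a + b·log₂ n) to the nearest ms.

log₂(8) = 3 bits, so RT = 390.9 + 187.4 × 3 ≈ 953.100 ms.

953 ms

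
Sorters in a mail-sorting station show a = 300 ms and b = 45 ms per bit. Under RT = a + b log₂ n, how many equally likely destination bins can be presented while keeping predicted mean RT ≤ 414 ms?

5

45·log₂ n ≤ 414 − 300 = 114, giving log₂ n ≤ 2.5333 and n ≤ 5.789. The largest whole number is 5.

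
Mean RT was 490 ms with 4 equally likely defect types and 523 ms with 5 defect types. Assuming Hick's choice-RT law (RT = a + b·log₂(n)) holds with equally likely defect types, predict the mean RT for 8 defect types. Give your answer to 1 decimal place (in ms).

592.5 ms

Fit slope and intercept:
  b = (523 − 490) / (log₂ 5 − log₂ 4) = 33 / (2.3219 − 2) = 102.507 ms/bit
  a = 490 − 102.507 × 2 = 284.985 ms
Then RT(8) = 284.985 + 102.507 × log₂ 8 = 284.985 + 102.507 × 3 ≈ 592.507 ms.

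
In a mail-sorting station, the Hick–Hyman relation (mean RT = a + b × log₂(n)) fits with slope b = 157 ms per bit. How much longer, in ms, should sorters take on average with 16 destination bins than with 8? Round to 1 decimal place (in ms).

The intercept a cancels: ΔRT = b·(log₂ n₂ − log₂ n₁) = b·log₂(n₂/n₁).
log₂(16) − log₂(8) = log₂(16/8) = log₂(2) = 1.
ΔRT = 157 × 1.0000 = 157.000 ms.

157.0 ms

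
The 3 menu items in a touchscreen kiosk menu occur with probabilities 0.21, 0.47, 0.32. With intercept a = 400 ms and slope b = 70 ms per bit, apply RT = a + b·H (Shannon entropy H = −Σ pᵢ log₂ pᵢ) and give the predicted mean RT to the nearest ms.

H = 0.21·log₂(1/0.21) + 0.47·log₂(1/0.47) + 0.32·log₂(1/0.32) = 1.5108 bits.
RT = 400 + 70 × 1.5108 = 505.76 ms.

506 ms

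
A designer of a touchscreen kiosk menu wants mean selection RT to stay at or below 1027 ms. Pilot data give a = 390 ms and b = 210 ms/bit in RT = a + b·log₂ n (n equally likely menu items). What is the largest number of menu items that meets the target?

8

Information budget: (1027 − 390)/210 = 3.0333 bits, so n ≤ 2^3.0333 = 8.187 → at most 8.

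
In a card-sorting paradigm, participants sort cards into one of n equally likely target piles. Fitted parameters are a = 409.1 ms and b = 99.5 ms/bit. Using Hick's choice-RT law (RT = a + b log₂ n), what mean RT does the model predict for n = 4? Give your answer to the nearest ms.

608 ms

log₂(4) = 2 bits, so RT = 409.1 + 99.5 × 2 ≈ 608.100 ms.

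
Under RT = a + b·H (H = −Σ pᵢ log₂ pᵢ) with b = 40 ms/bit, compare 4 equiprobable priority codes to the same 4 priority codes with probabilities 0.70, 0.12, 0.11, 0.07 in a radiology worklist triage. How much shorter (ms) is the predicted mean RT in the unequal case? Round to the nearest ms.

Equiprobable entropy H₀ = log₂ 4 = 2.0000 bits.
Skewed entropy H = −Σ pᵢ log₂ pᵢ = 1.3461 bits.
ΔRT = b·(H₀ − H) = 40 × 0.6539 = 26.16 ms.

26 ms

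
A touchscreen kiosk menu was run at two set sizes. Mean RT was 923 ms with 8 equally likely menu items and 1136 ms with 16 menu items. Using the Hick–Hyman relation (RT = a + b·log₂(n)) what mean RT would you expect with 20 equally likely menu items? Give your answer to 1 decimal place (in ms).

1204.6 ms

RT is linear in log₂ n, so two points fix the line:
  b = (1136 − 923) / (log₂ 16 − log₂ 8) = 213 / (4 − 3) = 213.000 ms/bit
  a = 923 − 213.000 × 3 = 284.000 ms
Then RT(20) = 284.000 + 213.000 × log₂ 20 = 284.000 + 213.000 × 4.3219 ≈ 1204.571 ms.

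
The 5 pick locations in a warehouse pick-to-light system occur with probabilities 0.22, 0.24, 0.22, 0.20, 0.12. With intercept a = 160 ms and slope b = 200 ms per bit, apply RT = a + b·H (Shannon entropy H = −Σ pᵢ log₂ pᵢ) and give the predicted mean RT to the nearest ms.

617 ms

H = 0.22·log₂(1/0.22) + 0.24·log₂(1/0.24) + 0.22·log₂(1/0.22) + 0.20·log₂(1/0.20) + 0.12·log₂(1/0.12) = 2.2867 bits.
RT = 160 + 200 × 2.2867 = 617.35 ms.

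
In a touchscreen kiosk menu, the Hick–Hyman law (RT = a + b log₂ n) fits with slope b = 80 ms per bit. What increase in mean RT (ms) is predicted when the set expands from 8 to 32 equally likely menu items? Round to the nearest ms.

160 ms

ΔRT = (a + b log₂ n₂) − (a + b log₂ n₁) = b·(log₂ n₂ − log₂ n₁).
log₂(32) − log₂(8) = log₂(32/8) = log₂(4) = 2.
ΔRT = 80 × 2.0000 = 160.000 ms.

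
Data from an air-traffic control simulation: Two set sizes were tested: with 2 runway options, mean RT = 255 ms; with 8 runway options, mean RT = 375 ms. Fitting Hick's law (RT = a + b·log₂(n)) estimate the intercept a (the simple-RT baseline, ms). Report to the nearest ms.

195 ms

The slope on a log₂ axis is (375 − 255) / (3 − 1) = 60 ms/bit.
Intercept: a = 255 − 60·log₂(2) = 195.000 ms.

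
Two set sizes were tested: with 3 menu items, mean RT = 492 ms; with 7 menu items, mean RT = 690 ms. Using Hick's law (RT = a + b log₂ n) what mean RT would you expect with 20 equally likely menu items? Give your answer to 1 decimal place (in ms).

RT is linear in log₂ n, so two points fix the line:
  b = (690 − 492) / (log₂ 7 − log₂ 3) = 198 / (2.8074 − 1.5850) = 161.977 ms/bit
  a = 492 − 161.977 × 1.5850 = 235.272 ms
Then RT(20) = 235.272 + 161.977 × log₂ 20 = 235.272 + 161.977 × 4.3219 ≈ 935.327 ms.

935.3 ms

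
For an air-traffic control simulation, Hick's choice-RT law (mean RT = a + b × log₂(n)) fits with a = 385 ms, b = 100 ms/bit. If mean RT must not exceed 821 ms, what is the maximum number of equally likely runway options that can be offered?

100·log₂ n ≤ 821 − 385 = 436, giving log₂ n ≤ 4.3600 and n ≤ 20.535. The largest whole number is 20.

20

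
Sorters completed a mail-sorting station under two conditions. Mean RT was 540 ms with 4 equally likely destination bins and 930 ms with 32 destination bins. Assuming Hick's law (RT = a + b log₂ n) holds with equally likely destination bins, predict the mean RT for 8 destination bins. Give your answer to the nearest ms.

670 ms

RT is linear in log₂ n, so two points fix the line:
  b = (930 − 540) / (log₂ 32 − log₂ 4) = 390 / (5 − 2) = 130 ms/bit
  a = 540 − 130 × 2 = 280 ms
Then RT(8) = 280 + 130 × log₂ 8 = 280 + 130 × 3 ≈ 670.000 ms.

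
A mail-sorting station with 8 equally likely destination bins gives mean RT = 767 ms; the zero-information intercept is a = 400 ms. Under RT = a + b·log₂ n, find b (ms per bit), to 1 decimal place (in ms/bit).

b = (767 − 400) / log₂(8) = 367 / 3 = 122.333 ms/bit.

122.3 ms/bit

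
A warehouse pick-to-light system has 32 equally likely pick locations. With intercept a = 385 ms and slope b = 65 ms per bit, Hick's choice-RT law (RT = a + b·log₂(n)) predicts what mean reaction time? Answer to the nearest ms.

710 ms

log₂(32) = 5 bits, so RT = 385 + 65 × 5 ≈ 710.000 ms.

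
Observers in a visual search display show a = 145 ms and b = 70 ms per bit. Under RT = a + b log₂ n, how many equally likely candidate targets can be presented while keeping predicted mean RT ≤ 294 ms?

4

Information budget: (294 − 145)/70 = 2.1286 bits, so n ≤ 2^2.1286 = 4.373 → at most 4.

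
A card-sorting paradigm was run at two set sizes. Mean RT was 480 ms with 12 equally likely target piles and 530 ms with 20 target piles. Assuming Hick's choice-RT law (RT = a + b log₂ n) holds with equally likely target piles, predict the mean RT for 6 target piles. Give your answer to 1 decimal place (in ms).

412.2 ms

Fit slope and intercept:
  b = (530 − 480) / (log₂ 20 − log₂ 12) = 50 / (4.3219 − 3.5850) = 67.846 ms/bit
  a = 480 − 67.846 × 3.5850 = 236.775 ms
Then RT(6) = 236.775 + 67.846 × log₂ 6 = 236.775 + 67.846 × 2.5850 ≈ 412.154 ms.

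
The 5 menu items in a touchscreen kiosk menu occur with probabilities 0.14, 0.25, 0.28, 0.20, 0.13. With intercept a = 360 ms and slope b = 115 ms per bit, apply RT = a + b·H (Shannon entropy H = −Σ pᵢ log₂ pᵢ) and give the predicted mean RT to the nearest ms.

H = 0.14·log₂(1/0.14) + 0.25·log₂(1/0.25) + 0.28·log₂(1/0.28) + 0.20·log₂(1/0.20) + 0.13·log₂(1/0.13) = 2.2584 bits.
RT = 360 + 115 × 2.2584 = 619.71 ms.

620 ms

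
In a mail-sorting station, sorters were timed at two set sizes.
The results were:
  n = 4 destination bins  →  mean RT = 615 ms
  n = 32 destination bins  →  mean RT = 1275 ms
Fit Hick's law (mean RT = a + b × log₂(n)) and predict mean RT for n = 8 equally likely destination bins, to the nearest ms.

Fit slope and intercept:
  b = (1275 − 615) / (log₂ 32 − log₂ 4) = 660 / (5 − 2) = 220 ms/bit
  a = 615 − 220 × 2 = 175 ms
Then RT(8) = 175 + 220 × log₂ 8 = 175 + 220 × 3 ≈ 835.000 ms.

835 ms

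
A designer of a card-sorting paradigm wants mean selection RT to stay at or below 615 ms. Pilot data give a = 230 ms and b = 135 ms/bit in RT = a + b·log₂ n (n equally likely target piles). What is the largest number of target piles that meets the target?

7

Set 230 + 135·log₂ n ≤ 615 → log₂ n ≤ (615 − 230)/135 = 2.8519.
So n ≤ 2^2.8519 = 7.219; the largest integer n is 7.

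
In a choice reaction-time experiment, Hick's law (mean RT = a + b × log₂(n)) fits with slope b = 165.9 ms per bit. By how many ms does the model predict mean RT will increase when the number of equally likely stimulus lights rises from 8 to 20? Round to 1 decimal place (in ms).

219.3 ms

ΔRT = (a + b log₂ n₂) − (a + b log₂ n₁) = b·(log₂ n₂ − log₂ n₁).
log₂(20) − log₂(8) = 4.3219 − 3 = 1.3219.
ΔRT = 165.9 × 1.3219 = 219.308 ms.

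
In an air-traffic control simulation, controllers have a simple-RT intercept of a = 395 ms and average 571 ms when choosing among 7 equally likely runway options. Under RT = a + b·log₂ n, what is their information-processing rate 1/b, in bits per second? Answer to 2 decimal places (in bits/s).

15.95 bits/s

Choice component = 571 − 395 = 176 ms over log₂(7) = 2.8074 bits.
b = 176 / 2.8074 = 62.692 ms/bit, so 1/b = 15.951 bits/s.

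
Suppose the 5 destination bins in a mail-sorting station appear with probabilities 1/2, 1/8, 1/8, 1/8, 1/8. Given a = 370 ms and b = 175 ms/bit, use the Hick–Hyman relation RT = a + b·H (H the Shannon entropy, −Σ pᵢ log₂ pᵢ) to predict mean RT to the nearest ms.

720 ms

Each term −pᵢ log₂ pᵢ: 0.5·1 + 0.125·3 + 0.125·3 + 0.125·3 + 0.125·3; summed, H = 2.000 bits.
Mean RT = a + bH = 370 + 175·2.000 = 720.00 ms.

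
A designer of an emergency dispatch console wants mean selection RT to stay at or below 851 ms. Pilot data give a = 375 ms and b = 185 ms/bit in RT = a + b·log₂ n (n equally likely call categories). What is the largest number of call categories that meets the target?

Information budget: (851 − 375)/185 = 2.5730 bits, so n ≤ 2^2.5730 = 5.950 → at most 5.

5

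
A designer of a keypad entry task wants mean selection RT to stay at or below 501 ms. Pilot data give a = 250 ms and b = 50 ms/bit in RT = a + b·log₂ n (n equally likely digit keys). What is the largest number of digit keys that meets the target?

Set 250 + 50·log₂ n ≤ 501 → log₂ n ≤ (501 − 250)/50 = 5.0200.
So n ≤ 2^5.0200 = 32.447; the largest integer n is 32.

32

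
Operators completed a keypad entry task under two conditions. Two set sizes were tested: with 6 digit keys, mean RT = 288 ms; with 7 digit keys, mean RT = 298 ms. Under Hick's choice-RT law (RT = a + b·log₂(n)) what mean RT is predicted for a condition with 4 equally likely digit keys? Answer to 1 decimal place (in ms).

Fit slope and intercept:
  b = (298 − 288) / (log₂ 7 − log₂ 6) = 10 / (2.8074 − 2.5850) = 44.966 ms/bit
  a = 288 − 44.966 × 2.5850 = 171.766 ms
Then RT(4) = 171.766 + 44.966 × log₂ 4 = 171.766 + 44.966 × 2 ≈ 261.697 ms.

261.7 ms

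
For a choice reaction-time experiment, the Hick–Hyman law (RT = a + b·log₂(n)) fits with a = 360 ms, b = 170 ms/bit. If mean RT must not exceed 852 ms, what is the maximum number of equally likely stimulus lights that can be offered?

7

Set 360 + 170·log₂ n ≤ 852 → log₂ n ≤ (852 − 360)/170 = 2.8941.
So n ≤ 2^2.8941 = 7.434; the largest integer n is 7.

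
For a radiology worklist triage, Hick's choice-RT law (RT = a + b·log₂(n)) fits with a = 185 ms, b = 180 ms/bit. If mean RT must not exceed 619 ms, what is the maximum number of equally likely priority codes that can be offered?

5

Information budget: (619 − 185)/180 = 2.4111 bits, so n ≤ 2^2.4111 = 5.319 → at most 5.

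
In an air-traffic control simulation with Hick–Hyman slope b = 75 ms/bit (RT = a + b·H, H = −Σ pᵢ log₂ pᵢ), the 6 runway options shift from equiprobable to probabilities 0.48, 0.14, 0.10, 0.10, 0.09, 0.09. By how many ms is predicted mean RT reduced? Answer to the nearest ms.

Equiprobable entropy H₀ = log₂ 6 = 2.5850 bits.
Skewed entropy H = −Σ pᵢ log₂ pᵢ = 2.1951 bits.
ΔRT = b·(H₀ − H) = 75 × 0.3899 = 29.24 ms.

29 ms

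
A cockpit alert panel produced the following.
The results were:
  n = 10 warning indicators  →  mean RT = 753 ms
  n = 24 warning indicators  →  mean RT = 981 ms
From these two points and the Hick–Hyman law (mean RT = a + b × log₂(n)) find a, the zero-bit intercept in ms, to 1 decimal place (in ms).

b = (RT₂ − RT₁)/(log₂ n₂ − log₂ n₁) = (981 − 753)/(4.5850 − 3.3219) = 180.518 ms/bit.
Intercept: a = 753 − 180.518·log₂(10) = 153.333 ms.

153.3 ms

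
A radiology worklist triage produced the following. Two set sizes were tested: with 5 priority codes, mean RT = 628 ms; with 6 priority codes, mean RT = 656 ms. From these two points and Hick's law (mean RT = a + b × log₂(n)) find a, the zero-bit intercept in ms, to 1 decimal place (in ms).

The slope on a log₂ axis is (656 − 628) / (2.5850 − 2.3219) = 106.450 ms/bit.
Intercept: a = 628 − 106.450·log₂(5) = 380.831 ms.

380.8 ms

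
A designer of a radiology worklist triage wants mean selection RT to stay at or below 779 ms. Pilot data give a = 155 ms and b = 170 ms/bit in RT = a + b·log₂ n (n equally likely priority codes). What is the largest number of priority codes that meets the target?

170·log₂ n ≤ 779 − 155 = 624, giving log₂ n ≤ 3.6706 and n ≤ 12.734. The largest whole number is 12.

12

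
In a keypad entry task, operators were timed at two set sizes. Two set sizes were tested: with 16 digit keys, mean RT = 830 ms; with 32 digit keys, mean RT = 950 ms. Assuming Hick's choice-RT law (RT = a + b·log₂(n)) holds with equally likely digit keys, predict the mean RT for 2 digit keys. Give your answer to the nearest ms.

RT is linear in log₂ n, so two points fix the line:
  b = (950 − 830) / (log₂ 32 − log₂ 16) = 120 / (5 − 4) = 120 ms/bit
  a = 830 − 120 × 4 = 350 ms
Then RT(2) = 350 + 120 × log₂ 2 = 350 + 120 × 1 ≈ 470.000 ms.

470 ms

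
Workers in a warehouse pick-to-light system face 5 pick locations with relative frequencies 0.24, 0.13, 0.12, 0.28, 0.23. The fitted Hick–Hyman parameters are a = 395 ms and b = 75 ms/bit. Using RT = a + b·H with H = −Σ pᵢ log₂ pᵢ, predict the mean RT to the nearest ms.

563 ms

Entropy contributions −pᵢ log₂ pᵢ: 0.4941, 0.3826, 0.3671, 0.5142, 0.4877; sum H = 2.2457 bits.
RT = a + bH = 395 + 75·2.2457 = 563.43 ms.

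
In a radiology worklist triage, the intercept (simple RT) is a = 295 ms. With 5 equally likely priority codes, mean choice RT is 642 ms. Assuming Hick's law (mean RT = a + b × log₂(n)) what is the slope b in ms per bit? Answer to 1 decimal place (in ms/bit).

log₂(5) = 2.3219 bits.
b = (RT − a)/log₂ n = (642 − 295) / 2.3219 = 149.445 ms/bit.

149.4 ms/bit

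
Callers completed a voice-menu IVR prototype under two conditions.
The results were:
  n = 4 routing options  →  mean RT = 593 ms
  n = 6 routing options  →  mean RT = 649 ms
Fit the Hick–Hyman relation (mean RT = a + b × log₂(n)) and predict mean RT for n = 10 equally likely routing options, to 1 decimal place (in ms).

719.6 ms

With log₂ n on the abscissa the relation is linear; from the two conditions:
  b = (649 − 593) / (log₂ 6 − log₂ 4) = 56 / (2.5850 − 2) = 95.733 ms/bit
  a = 593 − 95.733 × 2 = 401.535 ms
Then RT(10) = 401.535 + 95.733 × log₂ 10 = 401.535 + 95.733 × 3.3219 ≈ 719.552 ms.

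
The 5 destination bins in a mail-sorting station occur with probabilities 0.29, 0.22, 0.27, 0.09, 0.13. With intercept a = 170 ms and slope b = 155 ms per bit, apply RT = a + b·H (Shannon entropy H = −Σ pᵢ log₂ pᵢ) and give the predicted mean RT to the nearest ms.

Entropy contributions −pᵢ log₂ pᵢ: 0.5179, 0.4806, 0.5100, 0.3127, 0.3826; sum H = 2.2038 bits.
RT = a + bH = 170 + 155·2.2038 = 511.59 ms.

512 ms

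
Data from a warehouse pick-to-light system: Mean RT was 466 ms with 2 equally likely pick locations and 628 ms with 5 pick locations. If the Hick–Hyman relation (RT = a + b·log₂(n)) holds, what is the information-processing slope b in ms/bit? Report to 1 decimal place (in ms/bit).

b = (RT₂ − RT₁)/(log₂ n₂ − log₂ n₁) = (628 − 466)/(2.3219 − 1) = 122.548 ms/bit.

122.5 ms/bit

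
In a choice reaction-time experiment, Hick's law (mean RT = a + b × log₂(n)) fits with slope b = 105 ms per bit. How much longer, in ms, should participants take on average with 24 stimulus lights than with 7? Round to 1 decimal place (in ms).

186.6 ms

Only the slope matters, since a is common to both: ΔRT = b·log₂(n₂/n₁).
log₂(24) − log₂(7) = 4.5850 − 2.8074 = 1.7776.
ΔRT = 105 × 1.7776 = 186.649 ms.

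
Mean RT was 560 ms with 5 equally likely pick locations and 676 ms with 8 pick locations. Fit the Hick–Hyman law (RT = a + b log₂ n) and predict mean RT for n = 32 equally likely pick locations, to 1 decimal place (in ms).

Fit slope and intercept:
  b = (676 − 560) / (log₂ 8 − log₂ 5) = 116 / (3 − 2.3219) = 171.073 ms/bit
  a = 560 − 171.073 × 2.3219 = 162.780 ms
Then RT(32) = 162.780 + 171.073 × log₂ 32 = 162.780 + 171.073 × 5 ≈ 1018.147 ms.

1018.1 ms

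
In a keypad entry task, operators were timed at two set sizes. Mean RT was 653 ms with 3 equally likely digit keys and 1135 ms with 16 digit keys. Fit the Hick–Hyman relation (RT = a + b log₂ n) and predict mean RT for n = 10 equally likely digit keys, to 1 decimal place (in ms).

999.7 ms

With log₂ n on the abscissa the relation is linear; from the two conditions:
  b = (1135 − 653) / (log₂ 16 − log₂ 3) = 482 / (4 − 1.5850) = 199.583 ms/bit
  a = 653 − 199.583 × 1.5850 = 336.669 ms
Then RT(10) = 336.669 + 199.583 × log₂ 10 = 336.669 + 199.583 × 3.3219 ≈ 999.668 ms.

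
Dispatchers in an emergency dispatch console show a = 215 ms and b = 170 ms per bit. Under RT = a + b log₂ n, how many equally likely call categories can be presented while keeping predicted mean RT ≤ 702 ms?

Information budget: (702 − 215)/170 = 2.8647 bits, so n ≤ 2^2.8647 = 7.284 → at most 7.

7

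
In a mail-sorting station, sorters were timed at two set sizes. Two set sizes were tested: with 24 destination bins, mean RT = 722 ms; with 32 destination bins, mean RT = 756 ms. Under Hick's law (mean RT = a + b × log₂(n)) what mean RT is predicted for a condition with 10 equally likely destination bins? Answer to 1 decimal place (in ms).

With log₂ n on the abscissa the relation is linear; from the two conditions:
  b = (756 − 722) / (log₂ 32 − log₂ 24) = 34 / (5 − 4.5850) = 81.920 ms/bit
  a = 722 − 81.920 × 4.5850 = 346.398 ms
Then RT(10) = 346.398 + 81.920 × log₂ 10 = 346.398 + 81.920 × 3.3219 ≈ 618.532 ms.

618.5 ms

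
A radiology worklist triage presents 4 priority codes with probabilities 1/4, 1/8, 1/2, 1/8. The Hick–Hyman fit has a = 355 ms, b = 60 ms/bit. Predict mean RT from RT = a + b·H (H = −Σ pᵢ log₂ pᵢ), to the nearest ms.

Each term −pᵢ log₂ pᵢ: 0.25·2 + 0.125·3 + 0.5·1 + 0.125·3; summed, H = 1.750 bits.
Mean RT = a + bH = 355 + 60·1.750 = 460.00 ms.

460 ms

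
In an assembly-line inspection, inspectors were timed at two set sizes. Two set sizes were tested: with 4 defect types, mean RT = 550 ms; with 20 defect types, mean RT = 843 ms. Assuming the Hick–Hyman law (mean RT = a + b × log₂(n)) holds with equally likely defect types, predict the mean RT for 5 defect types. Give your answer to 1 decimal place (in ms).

590.6 ms

With log₂ n on the abscissa the relation is linear; from the two conditions:
  b = (843 − 550) / (log₂ 20 − log₂ 4) = 293 / (4.3219 − 2) = 126.188 ms/bit
  a = 550 − 126.188 × 2 = 297.624 ms
Then RT(5) = 297.624 + 126.188 × log₂ 5 = 297.624 + 126.188 × 2.3219 ≈ 590.624 ms.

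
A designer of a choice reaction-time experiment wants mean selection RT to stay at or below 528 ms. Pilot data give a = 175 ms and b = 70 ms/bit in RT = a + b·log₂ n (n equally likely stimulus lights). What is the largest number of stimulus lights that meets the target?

32

70·log₂ n ≤ 528 − 175 = 353, giving log₂ n ≤ 5.0429 and n ≤ 32.965. The largest whole number is 32.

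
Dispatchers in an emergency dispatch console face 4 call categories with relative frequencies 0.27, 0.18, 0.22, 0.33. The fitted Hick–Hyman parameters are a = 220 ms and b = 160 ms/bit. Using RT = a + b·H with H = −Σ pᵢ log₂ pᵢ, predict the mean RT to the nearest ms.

Entropy contributions −pᵢ log₂ pᵢ: 0.5100, 0.4453, 0.4806, 0.5278; sum H = 1.9637 bits.
RT = a + bH = 220 + 160·1.9637 = 534.20 ms.

534 ms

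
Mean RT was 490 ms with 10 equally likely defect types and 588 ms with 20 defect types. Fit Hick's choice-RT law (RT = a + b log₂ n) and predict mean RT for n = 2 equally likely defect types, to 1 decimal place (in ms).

Solve the two-equation system in a and b:
  b = (588 − 490) / (log₂ 20 − log₂ 10) = 98 / (4.3219 − 3.3219) = 98.000 ms/bit
  a = 490 − 98.000 × 3.3219 = 164.451 ms
Then RT(2) = 164.451 + 98.000 × log₂ 2 = 164.451 + 98.000 × 1 ≈ 262.451 ms.

262.5 ms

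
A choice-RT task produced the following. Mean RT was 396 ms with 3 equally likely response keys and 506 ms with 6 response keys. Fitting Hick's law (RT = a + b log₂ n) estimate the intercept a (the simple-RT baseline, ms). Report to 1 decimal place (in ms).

The slope on a log₂ axis is (506 − 396) / (2.5850 − 1.5850) = 110.000 ms/bit.
a = RT₁ − b·log₂ n₁ = 396 − 110.000 × 1.5850 = 221.654 ms.

221.7 ms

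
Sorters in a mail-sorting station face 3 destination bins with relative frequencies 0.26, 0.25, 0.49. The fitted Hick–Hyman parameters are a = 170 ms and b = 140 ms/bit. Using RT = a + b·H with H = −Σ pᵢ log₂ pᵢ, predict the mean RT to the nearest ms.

H = 0.26·log₂(1/0.26) + 0.25·log₂(1/0.25) + 0.49·log₂(1/0.49) = 1.5096 bits.
RT = 170 + 140 × 1.5096 = 381.34 ms.

381 ms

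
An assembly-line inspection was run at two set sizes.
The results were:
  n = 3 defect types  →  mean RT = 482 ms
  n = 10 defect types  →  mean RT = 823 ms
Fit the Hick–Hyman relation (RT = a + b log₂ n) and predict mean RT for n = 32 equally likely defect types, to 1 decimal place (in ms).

1152.4 ms

Fit slope and intercept:
  b = (823 − 482) / (log₂ 10 − log₂ 3) = 341 / (3.3219 − 1.5850) = 196.319 ms/bit
  a = 482 − 196.319 × 1.5850 = 170.841 ms
Then RT(32) = 170.841 + 196.319 × log₂ 32 = 170.841 + 196.319 × 5 ≈ 1152.438 ms.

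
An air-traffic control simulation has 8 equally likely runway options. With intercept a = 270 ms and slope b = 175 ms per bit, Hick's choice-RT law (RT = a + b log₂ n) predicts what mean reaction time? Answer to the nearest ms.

795 ms

log₂(8) = 3 bits, so RT = 270 + 175 × 3 ≈ 795.000 ms.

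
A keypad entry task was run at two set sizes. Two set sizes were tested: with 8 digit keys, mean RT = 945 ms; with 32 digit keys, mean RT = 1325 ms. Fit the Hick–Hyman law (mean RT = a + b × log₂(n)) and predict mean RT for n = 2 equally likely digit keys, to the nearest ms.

565 ms

Solve the two-equation system in a and b:
  b = (1325 − 945) / (log₂ 32 − log₂ 8) = 380 / (5 − 3) = 190 ms/bit
  a = 945 − 190 × 3 = 375 ms
Then RT(2) = 375 + 190 × log₂ 2 = 375 + 190 × 1 ≈ 565.000 ms.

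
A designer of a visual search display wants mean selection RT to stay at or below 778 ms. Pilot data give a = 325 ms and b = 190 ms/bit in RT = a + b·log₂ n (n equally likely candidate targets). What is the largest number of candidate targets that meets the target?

5

Information budget: (778 − 325)/190 = 2.3842 bits, so n ≤ 2^2.3842 = 5.221 → at most 5.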